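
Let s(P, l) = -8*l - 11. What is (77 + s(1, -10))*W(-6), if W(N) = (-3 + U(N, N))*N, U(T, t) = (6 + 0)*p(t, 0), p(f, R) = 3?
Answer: -13140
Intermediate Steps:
s(P, l) = -11 - 8*l
U(T, t) = 18 (U(T, t) = (6 + 0)*3 = 6*3 = 18)
W(N) = 15*N (W(N) = (-3 + 18)*N = 15*N)
(77 + s(1, -10))*W(-6) = (77 + (-11 - 8*(-10)))*(15*(-6)) = (77 + (-11 + 80))*(-90) = (77 + 69)*(-90) = 146*(-90) = -13140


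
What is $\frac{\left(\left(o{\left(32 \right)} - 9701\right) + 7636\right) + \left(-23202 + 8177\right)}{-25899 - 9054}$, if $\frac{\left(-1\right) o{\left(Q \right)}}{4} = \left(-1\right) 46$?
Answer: $\frac{16906}{34953} \approx 0.48368$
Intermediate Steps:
$o{\left(Q \right)} = 184$ ($o{\left(Q \right)} = - 4 \left(\left(-1\right) 46\right) = \left(-4\right) \left(-46\right) = 184$)
$\frac{\left(\left(o{\left(32 \right)} - 9701\right) + 7636\right) + \left(-23202 + 8177\right)}{-25899 - 9054} = \frac{\left(\left(184 - 9701\right) + 7636\right) + \left(-23202 + 8177\right)}{-25899 - 9054} = \frac{\left(-9517 + 7636\right) - 15025}{-25899 - 9054} = \frac{-1881 - 15025}{-34953} = \left(-16906\right) \left(- \frac{1}{34953}\right) = \frac{16906}{34953}$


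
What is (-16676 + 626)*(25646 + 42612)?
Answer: -1095540900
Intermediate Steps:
(-16676 + 626)*(25646 + 42612) = -16050*68258 = -1095540900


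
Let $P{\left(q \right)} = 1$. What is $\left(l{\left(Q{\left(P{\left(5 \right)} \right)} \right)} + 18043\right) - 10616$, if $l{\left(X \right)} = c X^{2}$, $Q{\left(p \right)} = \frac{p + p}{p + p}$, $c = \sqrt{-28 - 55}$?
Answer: $7427 + i \sqrt{83} \approx 7427.0 + 9.1104 i$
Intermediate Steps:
$c = i \sqrt{83}$ ($c = \sqrt{-83} = i \sqrt{83} \approx 9.1104 i$)
$Q{\left(p \right)} = 1$ ($Q{\left(p \right)} = \frac{2 p}{2 p} = 2 p \frac{1}{2 p} = 1$)
$l{\left(X \right)} = i \sqrt{83} X^{2}$
$\left(l{\left(Q{\left(P{\left(5 \right)} \right)} \right)} + 18043\right) - 10616 = \left(i \sqrt{83} \cdot 1^{2} + 18043\right) - 10616 = \left(i \sqrt{83} \cdot 1 + 18043\right) - 10616 = \left(i \sqrt{83} + 18043\right) - 10616 = \left(18043 + i \sqrt{83}\right) - 10616 = 7427 + i \sqrt{83}$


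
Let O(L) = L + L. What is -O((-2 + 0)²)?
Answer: -8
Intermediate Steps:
O(L) = 2*L
-O((-2 + 0)²) = -2*(-2 + 0)² = -2*(-2)² = -2*4 = -1*8 = -8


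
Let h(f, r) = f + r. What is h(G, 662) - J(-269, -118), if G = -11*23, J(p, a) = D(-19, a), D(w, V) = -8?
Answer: 417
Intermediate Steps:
J(p, a) = -8
G = -253
h(G, 662) - J(-269, -118) = (-253 + 662) - 1*(-8) = 409 + 8 = 417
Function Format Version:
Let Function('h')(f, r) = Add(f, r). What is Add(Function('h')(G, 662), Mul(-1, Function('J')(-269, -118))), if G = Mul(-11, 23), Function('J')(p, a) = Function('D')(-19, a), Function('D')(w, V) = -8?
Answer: 417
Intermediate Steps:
Function('J')(p, a) = -8
G = -253
Add(Function('h')(G, 662), Mul(-1, Function('J')(-269, -118))) = Add(Add(-253, 662), Mul(-1, -8)) = Add(409, 8) = 417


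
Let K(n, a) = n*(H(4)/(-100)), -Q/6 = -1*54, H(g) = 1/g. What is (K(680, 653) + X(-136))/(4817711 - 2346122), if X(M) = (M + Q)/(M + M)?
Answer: -271/280113420 ≈ -9.6747e-7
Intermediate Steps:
Q = 324 (Q = -(-6)*54 = -6*(-54) = 324)
K(n, a) = -n/400 (K(n, a) = n*(1/(4*(-100))) = n*((¼)*(-1/100)) = n*(-1/400) = -n/400)
X(M) = (324 + M)/(2*M) (X(M) = (M + 324)/(M + M) = (324 + M)/((2*M)) = (324 + M)*(1/(2*M)) = (324 + M)/(2*M))
(K(680, 653) + X(-136))/(4817711 - 2346122) = (-1/400*680 + (½)*(324 - 136)/(-136))/(4817711 - 2346122) = (-17/10 + (½)*(-1/136)*188)/2471589 = (-17/10 - 47/68)*(1/2471589) = -813/340*1/2471589 = -271/280113420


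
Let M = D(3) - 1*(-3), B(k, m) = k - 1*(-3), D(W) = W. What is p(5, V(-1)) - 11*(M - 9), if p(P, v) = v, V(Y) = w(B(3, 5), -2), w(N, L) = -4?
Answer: 29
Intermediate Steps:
B(k, m) = 3 + k (B(k, m) = k + 3 = 3 + k)
V(Y) = -4
M = 6 (M = 3 - 1*(-3) = 3 + 3 = 6)
p(5, V(-1)) - 11*(M - 9) = -4 - 11*(6 - 9) = -4 - 11*(-3) = -4 + 33 = 29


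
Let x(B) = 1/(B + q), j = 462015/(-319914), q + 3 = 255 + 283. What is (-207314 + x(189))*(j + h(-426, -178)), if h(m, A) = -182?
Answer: 978727701601845/25735304 ≈ 3.8031e+7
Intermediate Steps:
q = 535 (q = -3 + (255 + 283) = -3 + 538 = 535)
j = -51335/35546 (j = 462015*(-1/319914) = -51335/35546 ≈ -1.4442)
x(B) = 1/(535 + B) (x(B) = 1/(B + 535) = 1/(535 + B))
(-207314 + x(189))*(j + h(-426, -178)) = (-207314 + 1/(535 + 189))*(-51335/35546 - 182) = (-207314 + 1/724)*(-6520707/35546) = -150095335/724*(-6520707/35546) = 978727701601845/25735304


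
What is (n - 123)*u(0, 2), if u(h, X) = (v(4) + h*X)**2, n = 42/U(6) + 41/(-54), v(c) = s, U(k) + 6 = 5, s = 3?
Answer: -8951/6 ≈ -1491.8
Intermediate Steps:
U(k) = -1 (U(k) = -6 + 5 = -1)
v(c) = 3
n = -2309/54 (n = 42/(-1) + 41/(-54) = 42*(-1) + 41*(-1/54) = -42 - 41/54 = -2309/54 ≈ -42.759)
u(h, X) = (3 + X*h)**2 (u(h, X) = (3 + h*X)**2 = (3 + X*h)**2)
(n - 123)*u(0, 2) = (-2309/54 - 123)*(3 + 2*0)**2 = -8951*(3 + 0)**2/54 = -8951/54*3**2 = -8951/54*9 = -8951/6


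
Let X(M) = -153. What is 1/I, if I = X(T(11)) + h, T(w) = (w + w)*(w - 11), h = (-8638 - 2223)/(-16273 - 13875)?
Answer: -30148/4601783 ≈ -0.0065514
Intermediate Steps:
h = 10861/30148 (h = -10861/(-30148) = -10861*(-1/30148) = 10861/30148 ≈ 0.36026)
T(w) = 2*w*(-11 + w) (T(w) = (2*w)*(-11 + w) = 2*w*(-11 + w))
I = -4601783/30148 (I = -153 + 10861/30148 = -4601783/30148 ≈ -152.64)
1/I = 1/(-4601783/30148) = -30148/4601783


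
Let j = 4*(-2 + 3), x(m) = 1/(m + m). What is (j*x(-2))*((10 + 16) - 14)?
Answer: -12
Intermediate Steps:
x(m) = 1/(2*m)
j = 4 (j = 4*1 = 4)
(j*x(-2))*((10 + 16) - 14) = (4*((1/2)/(-2)))*((10 + 16) - 14) = (4*((1/2)*(-1/2)))*(26 - 14) = (4*(-1/4))*12 = -1*12 = -12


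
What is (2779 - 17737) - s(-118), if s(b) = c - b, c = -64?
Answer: -15012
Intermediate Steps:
s(b) = -64 - b
(2779 - 17737) - s(-118) = (2779 - 17737) - (-64 - 1*(-118)) = -14958 - (-64 + 118) = -14958 - 1*54 = -14958 - 54 = -15012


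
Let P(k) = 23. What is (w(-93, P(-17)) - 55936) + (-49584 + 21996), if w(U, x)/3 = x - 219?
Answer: -84112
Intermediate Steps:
w(U, x) = -657 + 3*x (w(U, x) = 3*(x - 219) = 3*(-219 + x) = -657 + 3*x)
(w(-93, P(-17)) - 55936) + (-49584 + 21996) = ((-657 + 3*23) - 55936) + (-49584 + 21996) = ((-657 + 69) - 55936) - 27588 = (-588 - 55936) - 27588 = -56524 - 27588 = -84112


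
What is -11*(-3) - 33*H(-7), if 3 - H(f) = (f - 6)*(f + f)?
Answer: 5940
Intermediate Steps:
H(f) = 3 - 2*f*(-6 + f) (H(f) = 3 - (f - 6)*(f + f) = 3 - (-6 + f)*2*f = 3 - 2*f*(-6 + f))
-11*(-3) - 33*H(-7) = -11*(-3) - 33*(3 - 2*(-7)**2 + 12*(-7)) = 33 - 33*(3 - 2*49 - 84) = 33 - 33*(3 - 98 - 84) = 33 - 33*(-179) = 33 + 5907 = 5940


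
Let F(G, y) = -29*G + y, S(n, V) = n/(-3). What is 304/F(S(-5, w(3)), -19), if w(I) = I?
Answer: -456/101 ≈ -4.5149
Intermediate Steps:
S(n, V) = -n/3 (S(n, V) = n*(-⅓) = -n/3)
F(G, y) = y - 29*G
304/F(S(-5, w(3)), -19) = 304/(-19 - (-29)*(-5)/3) = 304/(-19 - 29*5/3) = 304/(-19 - 145/3) = 304/(-202/3) = 304*(-3/202) = -456/101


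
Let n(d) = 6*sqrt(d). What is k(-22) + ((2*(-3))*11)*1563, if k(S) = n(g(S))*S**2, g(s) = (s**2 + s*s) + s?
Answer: -103158 + 2904*sqrt(946) ≈ -13839.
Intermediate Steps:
g(s) = s + 2*s**2 (g(s) = (s**2 + s**2) + s = 2*s**2 + s = s + 2*s**2)
k(S) = 6*S**2*sqrt(S*(1 + 2*S)) (k(S) = (6*sqrt(S*(1 + 2*S)))*S**2 = 6*S**2*sqrt(S*(1 + 2*S)))
k(-22) + ((2*(-3))*11)*1563 = 6*(-22)**2*sqrt(-22*(1 + 2*(-22))) + ((2*(-3))*11)*1563 = 6*484*sqrt(-22*(1 - 44)) - 6*11*1563 = 6*484*sqrt(-22*(-43)) - 66*1563 = 6*484*sqrt(946) - 103158 = 2904*sqrt(946) - 103158 = -103158 + 2904*sqrt(946)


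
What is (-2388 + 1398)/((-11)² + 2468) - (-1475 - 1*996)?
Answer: 2132143/863 ≈ 2470.6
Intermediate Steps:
(-2388 + 1398)/((-11)² + 2468) - (-1475 - 1*996) = -990/(121 + 2468) - (-1475 - 996) = -990/2589 - 1*(-2471) = -990*1/2589 + 2471 = -330/863 + 2471 = 2132143/863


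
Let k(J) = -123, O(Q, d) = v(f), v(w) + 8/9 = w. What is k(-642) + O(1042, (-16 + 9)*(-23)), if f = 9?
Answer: -1034/9 ≈ -114.89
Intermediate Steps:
v(w) = -8/9 + w
O(Q, d) = 73/9 (O(Q, d) = -8/9 + 9 = 73/9)
k(-642) + O(1042, (-16 + 9)*(-23)) = -123 + 73/9 = -1034/9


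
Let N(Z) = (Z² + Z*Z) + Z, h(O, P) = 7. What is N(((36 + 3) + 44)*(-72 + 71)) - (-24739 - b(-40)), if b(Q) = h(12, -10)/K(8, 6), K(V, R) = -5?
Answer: 192163/5 ≈ 38433.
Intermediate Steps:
N(Z) = Z + 2*Z² (N(Z) = (Z² + Z²) + Z = 2*Z² + Z = Z + 2*Z²)
b(Q) = -7/5 (b(Q) = 7/(-5) = 7*(-⅕) = -7/5)
N(((36 + 3) + 44)*(-72 + 71)) - (-24739 - b(-40)) = (((36 + 3) + 44)*(-72 + 71))*(1 + 2*(((36 + 3) + 44)*(-72 + 71))) - (-24739 - 1*(-7/5)) = ((39 + 44)*(-1))*(1 + 2*((39 + 44)*(-1))) - (-24739 + 7/5) = (83*(-1))*(1 + 2*(83*(-1))) - 1*(-123688/5) = -83*(1 + 2*(-83)) + 123688/5 = -83*(1 - 166) + 123688/5 = -83*(-165) + 123688/5 = 13695 + 123688/5 = 192163/5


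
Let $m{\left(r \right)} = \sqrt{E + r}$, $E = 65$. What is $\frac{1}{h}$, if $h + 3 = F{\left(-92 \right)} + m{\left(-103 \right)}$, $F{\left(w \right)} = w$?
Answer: $- \frac{5}{477} - \frac{i \sqrt{38}}{9063} \approx -0.010482 - 0.00068017 i$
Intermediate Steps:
$m{\left(r \right)} = \sqrt{65 + r}$
$h = -95 + i \sqrt{38}$ ($h = -3 - \left(92 - \sqrt{65 - 103}\right) = -3 - \left(92 - \sqrt{-38}\right) = -3 - \left(92 - i \sqrt{38}\right) = -95 + i \sqrt{38} \approx -95.0 + 6.1644 i$)
$\frac{1}{h} = \frac{1}{-95 + i \sqrt{38}}$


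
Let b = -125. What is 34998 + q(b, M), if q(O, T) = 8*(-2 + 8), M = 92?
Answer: 35046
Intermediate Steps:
q(O, T) = 48 (q(O, T) = 8*6 = 48)
34998 + q(b, M) = 34998 + 48 = 35046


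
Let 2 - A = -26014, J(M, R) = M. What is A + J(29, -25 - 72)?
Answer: 26045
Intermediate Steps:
A = 26016 (A = 2 - 1*(-26014) = 2 + 26014 = 26016)
A + J(29, -25 - 72) = 26016 + 29 = 26045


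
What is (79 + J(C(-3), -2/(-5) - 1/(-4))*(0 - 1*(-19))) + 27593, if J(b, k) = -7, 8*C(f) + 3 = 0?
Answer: 27539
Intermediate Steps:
C(f) = -3/8 (C(f) = -3/8 + (⅛)*0 = -3/8 + 0 = -3/8)
(79 + J(C(-3), -2/(-5) - 1/(-4))*(0 - 1*(-19))) + 27593 = (79 - 7*(0 - 1*(-19))) + 27593 = (79 - 7*(0 + 19)) + 27593 = (79 - 7*19) + 27593 = (79 - 133) + 27593 = -54 + 27593 = 27539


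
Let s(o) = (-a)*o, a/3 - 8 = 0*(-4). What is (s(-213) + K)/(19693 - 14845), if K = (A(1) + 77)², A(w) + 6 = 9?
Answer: 1439/606 ≈ 2.3746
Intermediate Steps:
A(w) = 3 (A(w) = -6 + 9 = 3)
a = 24 (a = 24 + 3*(0*(-4)) = 24 + 3*0 = 24 + 0 = 24)
s(o) = -24*o (s(o) = (-1*24)*o = -24*o)
K = 6400 (K = (3 + 77)² = 80² = 6400)
(s(-213) + K)/(19693 - 14845) = (-24*(-213) + 6400)/(19693 - 14845) = (5112 + 6400)/4848 = 11512*(1/4848) = 1439/606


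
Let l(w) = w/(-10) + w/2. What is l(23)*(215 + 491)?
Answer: 32476/5 ≈ 6495.2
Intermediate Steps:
l(w) = 2*w/5 (l(w) = w*(-1/10) + w*(1/2) = -w/10 + w/2 = 2*w/5)
l(23)*(215 + 491) = ((2/5)*23)*(215 + 491) = (46/5)*706 = 32476/5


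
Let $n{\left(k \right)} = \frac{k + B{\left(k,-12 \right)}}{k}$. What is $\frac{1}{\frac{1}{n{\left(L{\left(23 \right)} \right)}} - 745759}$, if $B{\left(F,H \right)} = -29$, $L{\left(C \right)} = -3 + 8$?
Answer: $- \frac{24}{17898221} \approx -1.3409 \cdot 10^{-6}$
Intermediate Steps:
$L{\left(C \right)} = 5$
$n{\left(k \right)} = \frac{-29 + k}{k}$ ($n{\left(k \right)} = \frac{k - 29}{k} = \frac{-29 + k}{k}$)
$\frac{1}{\frac{1}{n{\left(L{\left(23 \right)} \right)}} - 745759} = \frac{1}{\frac{1}{\frac{1}{5} \left(-29 + 5\right)} - 745759} = \frac{1}{\frac{1}{\frac{1}{5} \left(-24\right)} - 745759} = \frac{1}{\frac{1}{- \frac{24}{5}} - 745759} = \frac{1}{- \frac{5}{24} - 745759} = \frac{1}{- \frac{17898221}{24}} = - \frac{24}{17898221}$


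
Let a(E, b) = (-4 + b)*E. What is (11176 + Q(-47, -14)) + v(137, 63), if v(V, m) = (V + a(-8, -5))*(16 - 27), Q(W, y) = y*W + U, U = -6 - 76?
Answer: 9453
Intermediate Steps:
U = -82
Q(W, y) = -82 + W*y (Q(W, y) = y*W - 82 = W*y - 82 = -82 + W*y)
a(E, b) = E*(-4 + b)
v(V, m) = -792 - 11*V (v(V, m) = (V - 8*(-4 - 5))*(16 - 27) = (V - 8*(-9))*(-11) = (V + 72)*(-11) = (72 + V)*(-11) = -792 - 11*V)
(11176 + Q(-47, -14)) + v(137, 63) = (11176 + (-82 - 47*(-14))) + (-792 - 11*137) = (11176 + (-82 + 658)) + (-792 - 1507) = (11176 + 576) - 2299 = 11752 - 2299 = 9453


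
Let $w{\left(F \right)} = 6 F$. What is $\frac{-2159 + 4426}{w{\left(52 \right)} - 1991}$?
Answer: $- \frac{2267}{1679} \approx -1.3502$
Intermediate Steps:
$\frac{-2159 + 4426}{w{\left(52 \right)} - 1991} = \frac{-2159 + 4426}{6 \cdot 52 - 1991} = \frac{2267}{312 - 1991} = \frac{2267}{-1679} = 2267 \left(- \frac{1}{1679}\right) = - \frac{2267}{1679}$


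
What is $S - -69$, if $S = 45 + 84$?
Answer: $198$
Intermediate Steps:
$S = 129$
$S - -69 = 129 - -69 = 129 + 69 = 198$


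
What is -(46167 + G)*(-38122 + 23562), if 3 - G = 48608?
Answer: -35497280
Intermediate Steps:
G = -48605 (G = 3 - 1*48608 = 3 - 48608 = -48605)
-(46167 + G)*(-38122 + 23562) = -(46167 - 48605)*(-38122 + 23562) = -(-2438)*(-14560) = -1*35497280 = -35497280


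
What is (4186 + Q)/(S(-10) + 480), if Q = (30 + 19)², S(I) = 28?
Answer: 6587/508 ≈ 12.967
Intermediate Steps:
Q = 2401 (Q = 49² = 2401)
(4186 + Q)/(S(-10) + 480) = (4186 + 2401)/(28 + 480) = 6587/508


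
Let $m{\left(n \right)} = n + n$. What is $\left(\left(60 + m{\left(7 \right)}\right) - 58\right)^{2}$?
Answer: $256$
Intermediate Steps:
$m{\left(n \right)} = 2 n$
$\left(\left(60 + m{\left(7 \right)}\right) - 58\right)^{2} = \left(\left(60 + 2 \cdot 7\right) - 58\right)^{2} = \left(\left(60 + 14\right) - 58\right)^{2} = \left(74 - 58\right)^{2} = 16^{2} = 256$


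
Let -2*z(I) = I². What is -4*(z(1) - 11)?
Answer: 46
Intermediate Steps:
z(I) = -I²/2
-4*(z(1) - 11) = -4*(-½*1² - 11) = -4*(-½*1 - 11) = -4*(-½ - 11) = -4*(-23/2) = 46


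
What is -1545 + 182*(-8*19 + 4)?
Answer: -28481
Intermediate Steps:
-1545 + 182*(-8*19 + 4) = -1545 + 182*(-152 + 4) = -1545 + 182*(-148) = -1545 - 26936 = -28481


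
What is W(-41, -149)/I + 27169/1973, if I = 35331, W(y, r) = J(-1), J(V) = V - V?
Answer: 27169/1973 ≈ 13.770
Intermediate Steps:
J(V) = 0
W(y, r) = 0
W(-41, -149)/I + 27169/1973 = 0/35331 + 27169/1973 = 0*(1/35331) + 27169*(1/1973) = 0 + 27169/1973 = 27169/1973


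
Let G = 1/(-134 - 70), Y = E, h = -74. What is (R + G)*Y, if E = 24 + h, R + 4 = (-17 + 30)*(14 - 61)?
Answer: 3136525/102 ≈ 30750.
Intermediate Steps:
R = -615 (R = -4 + (-17 + 30)*(14 - 61) = -4 + 13*(-47) = -4 - 611 = -615)
E = -50 (E = 24 - 74 = -50)
Y = -50
G = -1/204 (G = 1/(-204) = -1/204 ≈ -0.0049020)
(R + G)*Y = (-615 - 1/204)*(-50) = -125461/204*(-50) = 3136525/102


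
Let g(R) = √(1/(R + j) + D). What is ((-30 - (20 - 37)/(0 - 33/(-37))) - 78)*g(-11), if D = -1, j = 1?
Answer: -587*I*√110/66 ≈ -93.28*I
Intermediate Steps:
g(R) = √(-1 + 1/(1 + R)) (g(R) = √(1/(R + 1) - 1) = √(1/(1 + R) - 1) = √(-1 + 1/(1 + R)))
((-30 - (20 - 37)/(0 - 33/(-37))) - 78)*g(-11) = ((-30 - (20 - 37)/(0 - 33/(-37))) - 78)*√(-1*(-11)/(1 - 11)) = ((-30 - (-17)/(0 - 33*(-1/37))) - 78)*√(-1*(-11)/(-10)) = ((-30 - (-17)/(0 + 33/37)) - 78)*√(-1*(-11)*(-⅒)) = ((-30 - (-17)/33/37) - 78)*√(-11/10) = ((-30 - (-17)*37/33) - 78)*(I*√110/10) = ((-30 - 1*(-629/33)) - 78)*(I*√110/10) = ((-30 + 629/33) - 78)*(I*√110/10) = (-361/33 - 78)*(I*√110/10) = -587*I*√110/66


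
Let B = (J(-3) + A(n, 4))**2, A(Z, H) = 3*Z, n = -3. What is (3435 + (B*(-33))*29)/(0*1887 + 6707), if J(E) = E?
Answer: -134373/6707 ≈ -20.035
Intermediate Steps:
B = 144 (B = (-3 + 3*(-3))**2 = (-3 - 9)**2 = (-12)**2 = 144)
(3435 + (B*(-33))*29)/(0*1887 + 6707) = (3435 + (144*(-33))*29)/(0*1887 + 6707) = (3435 - 4752*29)/(0 + 6707) = (3435 - 137808)/6707 = -134373*1/6707 = -134373/6707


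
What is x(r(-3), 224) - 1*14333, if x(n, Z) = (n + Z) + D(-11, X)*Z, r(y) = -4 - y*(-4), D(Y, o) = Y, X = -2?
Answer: -16589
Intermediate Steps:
r(y) = -4 + 4*y (r(y) = -4 - (-4)*y = -4 + 4*y)
x(n, Z) = n - 10*Z (x(n, Z) = (n + Z) - 11*Z = (Z + n) - 11*Z = n - 10*Z)
x(r(-3), 224) - 1*14333 = ((-4 + 4*(-3)) - 10*224) - 1*14333 = ((-4 - 12) - 2240) - 14333 = (-16 - 2240) - 14333 = -2256 - 14333 = -16589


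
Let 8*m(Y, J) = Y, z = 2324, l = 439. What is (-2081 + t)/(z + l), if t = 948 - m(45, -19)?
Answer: -9109/22104 ≈ -0.41210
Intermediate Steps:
m(Y, J) = Y/8
t = 7539/8 (t = 948 - 45/8 = 7539/8 ≈ 942.38)
(-2081 + t)/(z + l) = (-2081 + 7539/8)/(2324 + 439) = -9109/8/2763 = -9109/8*1/2763 = -9109/22104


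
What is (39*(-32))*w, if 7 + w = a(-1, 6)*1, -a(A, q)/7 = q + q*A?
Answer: 8736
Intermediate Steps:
a(A, q) = -7*q - 7*A*q (a(A, q) = -7*(q + q*A) = -7*(q + A*q) = -7*q - 7*A*q)
w = -7 (w = -7 - 7*6*(1 - 1)*1 = -7 - 7*6*0*1 = -7 + 0*1 = -7 + 0 = -7)
(39*(-32))*w = (39*(-32))*(-7) = -1248*(-7) = 8736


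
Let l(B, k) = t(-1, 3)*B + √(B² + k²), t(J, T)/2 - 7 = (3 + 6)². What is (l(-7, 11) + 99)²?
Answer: (1133 - √170)² ≈ 1.2543e+6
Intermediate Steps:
t(J, T) = 176 (t(J, T) = 14 + 2*(3 + 6)² = 14 + 2*9² = 14 + 2*81 = 14 + 162 = 176)
l(B, k) = √(B² + k²) + 176*B (l(B, k) = 176*B + √(B² + k²) = √(B² + k²) + 176*B)
(l(-7, 11) + 99)² = ((√((-7)² + 11²) + 176*(-7)) + 99)² = ((√(49 + 121) - 1232) + 99)² = ((√170 - 1232) + 99)² = ((-1232 + √170) + 99)² = (-1133 + √170)²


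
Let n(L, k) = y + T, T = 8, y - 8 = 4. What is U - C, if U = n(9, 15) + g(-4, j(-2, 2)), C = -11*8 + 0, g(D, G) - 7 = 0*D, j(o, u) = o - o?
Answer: 115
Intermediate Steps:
y = 12 (y = 8 + 4 = 12)
j(o, u) = 0
n(L, k) = 20 (n(L, k) = 12 + 8 = 20)
g(D, G) = 7 (g(D, G) = 7 + 0*D = 7 + 0 = 7)
C = -88 (C = -88 + 0 = -88)
U = 27 (U = 20 + 7 = 27)
U - C = 27 - 1*(-88) = 27 + 88 = 115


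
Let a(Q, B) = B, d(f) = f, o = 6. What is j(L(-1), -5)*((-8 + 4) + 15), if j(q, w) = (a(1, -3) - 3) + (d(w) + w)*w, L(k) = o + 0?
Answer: 484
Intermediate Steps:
L(k) = 6 (L(k) = 6 + 0 = 6)
j(q, w) = -6 + 2*w**2 (j(q, w) = (-3 - 3) + (w + w)*w = -6 + (2*w)*w = -6 + 2*w**2)
j(L(-1), -5)*((-8 + 4) + 15) = (-6 + 2*(-5)**2)*((-8 + 4) + 15) = (-6 + 2*25)*(-4 + 15) = (-6 + 50)*11 = 44*11 = 484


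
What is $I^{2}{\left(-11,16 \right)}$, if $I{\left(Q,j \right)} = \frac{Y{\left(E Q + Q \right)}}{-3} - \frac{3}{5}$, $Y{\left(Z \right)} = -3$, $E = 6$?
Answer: $\frac{4}{25} \approx 0.16$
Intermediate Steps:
$I{\left(Q,j \right)} = \frac{2}{5}$ ($I{\left(Q,j \right)} = - \frac{3}{-3} - \frac{3}{5} = \left(-3\right) \left(- \frac{1}{3}\right) - \frac{3}{5} = 1 - \frac{3}{5} = \frac{2}{5}$)
$I^{2}{\left(-11,16 \right)} = \left(\frac{2}{5}\right)^{2} = \frac{4}{25}$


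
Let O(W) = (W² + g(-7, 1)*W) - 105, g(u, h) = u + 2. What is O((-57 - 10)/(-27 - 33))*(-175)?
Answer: 2755277/144 ≈ 19134.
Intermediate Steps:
g(u, h) = 2 + u
O(W) = -105 + W² - 5*W (O(W) = (W² + (2 - 7)*W) - 105 = (W² - 5*W) - 105 = -105 + W² - 5*W)
O((-57 - 10)/(-27 - 33))*(-175) = (-105 + ((-57 - 10)/(-27 - 33))² - 5*(-57 - 10)/(-27 - 33))*(-175) = (-105 + (-67/(-60))² - (-335)/(-60))*(-175) = (-105 + (-67*(-1/60))² - (-335)*(-1)/60)*(-175) = (-105 + (67/60)² - 5*67/60)*(-175) = (-105 + 4489/3600 - 67/12)*(-175) = -393611/3600*(-175) = 2755277/144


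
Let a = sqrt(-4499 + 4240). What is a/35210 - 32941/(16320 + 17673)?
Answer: -32941/33993 + I*sqrt(259)/35210 ≈ -0.96905 + 0.00045707*I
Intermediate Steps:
a = I*sqrt(259) (a = sqrt(-259) = I*sqrt(259) ≈ 16.093*I)
a/35210 - 32941/(16320 + 17673) = (I*sqrt(259))/35210 - 32941/(16320 + 17673) = (I*sqrt(259))*(1/35210) - 32941/33993 = I*sqrt(259)/35210 - 32941*1/33993 = I*sqrt(259)/35210 - 32941/33993 = -32941/33993 + I*sqrt(259)/35210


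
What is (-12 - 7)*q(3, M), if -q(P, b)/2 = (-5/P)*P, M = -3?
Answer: -190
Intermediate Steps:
q(P, b) = 10 (q(P, b) = -2*(-5/P)*P = -2*(-5) = 10)
(-12 - 7)*q(3, M) = (-12 - 7)*10 = -19*10 = -190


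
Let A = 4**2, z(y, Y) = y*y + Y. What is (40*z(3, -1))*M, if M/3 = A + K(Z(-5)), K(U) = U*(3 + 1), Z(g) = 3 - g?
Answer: 46080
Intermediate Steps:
z(y, Y) = Y + y**2 (z(y, Y) = y**2 + Y = Y + y**2)
K(U) = 4*U (K(U) = U*4 = 4*U)
A = 16
M = 144 (M = 3*(16 + 4*(3 - 1*(-5))) = 3*(16 + 4*(3 + 5)) = 3*(16 + 4*8) = 3*(16 + 32) = 3*48 = 144)
(40*z(3, -1))*M = (40*(-1 + 3**2))*144 = (40*(-1 + 9))*144 = (40*8)*144 = 320*144 = 46080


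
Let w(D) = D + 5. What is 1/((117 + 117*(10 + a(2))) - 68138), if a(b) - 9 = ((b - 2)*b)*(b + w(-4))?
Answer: -1/65798 ≈ -1.5198e-5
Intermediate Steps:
w(D) = 5 + D
a(b) = 9 + b*(1 + b)*(-2 + b) (a(b) = 9 + ((b - 2)*b)*(b + (5 - 4)) = 9 + ((-2 + b)*b)*(b + 1) = 9 + (b*(-2 + b))*(1 + b) = 9 + b*(1 + b)*(-2 + b))
1/((117 + 117*(10 + a(2))) - 68138) = 1/((117 + 117*(10 + (9 + 2³ - 1*2² - 2*2))) - 68138) = 1/((117 + 117*(10 + (9 + 8 - 1*4 - 4))) - 68138) = 1/((117 + 117*(10 + (9 + 8 - 4 - 4))) - 68138) = 1/((117 + 117*(10 + 9)) - 68138) = 1/((117 + 117*19) - 68138) = 1/((117 + 2223) - 68138) = 1/(2340 - 68138) = 1/(-65798) = -1/65798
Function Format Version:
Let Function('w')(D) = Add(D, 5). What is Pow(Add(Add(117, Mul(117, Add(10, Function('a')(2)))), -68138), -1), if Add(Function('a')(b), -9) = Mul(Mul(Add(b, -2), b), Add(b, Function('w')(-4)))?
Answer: Rational(-1, 65798) ≈ -1.5198e-5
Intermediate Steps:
Function('w')(D) = Add(5, D)
Function('a')(b) = Add(9, Mul(b, Add(1, b), Add(-2, b))) (Function('a')(b) = Add(9, Mul(Mul(Add(b, -2), b), Add(b, Add(5, -4)))) = Add(9, Mul(Mul(Add(-2, b), b), Add(b, 1))) = Add(9, Mul(Mul(b, Add(-2, b)), Add(1, b))) = Add(9, Mul(b, Add(1, b), Add(-2, b))))
Pow(Add(Add(117, Mul(117, Add(10, Function('a')(2)))), -68138), -1) = Pow(Add(Add(117, Mul(117, Add(10, Add(9, Pow(2, 3), Mul(-1, Pow(2, 2)), Mul(-2, 2))))), -68138), -1) = Pow(Add(Add(117, Mul(117, Add(10, Add(9, 8, Mul(-1, 4), -4)))), -68138), -1) = Pow(Add(Add(117, Mul(117, Add(10, Add(9, 8, -4, -4)))), -68138), -1) = Pow(Add(Add(117, Mul(117, Add(10, 9))), -68138), -1) = Pow(Add(Add(117, Mul(117, 19)), -68138), -1) = Pow(Add(Add(117, 2223), -68138), -1) = Pow(Add(2340, -68138), -1) = Pow(-65798, -1) = Rational(-1, 65798)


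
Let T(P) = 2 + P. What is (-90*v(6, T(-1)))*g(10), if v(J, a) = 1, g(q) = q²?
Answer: -9000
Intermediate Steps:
(-90*v(6, T(-1)))*g(10) = -90*1*10² = -90*100 = -9000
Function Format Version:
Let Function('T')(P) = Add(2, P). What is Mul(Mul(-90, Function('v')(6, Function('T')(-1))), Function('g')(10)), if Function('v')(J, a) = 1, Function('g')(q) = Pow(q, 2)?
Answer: -9000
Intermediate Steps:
Mul(Mul(-90, Function('v')(6, Function('T')(-1))), Function('g')(10)) = Mul(Mul(-90, 1), Pow(10, 2)) = Mul(-90, 100) = -9000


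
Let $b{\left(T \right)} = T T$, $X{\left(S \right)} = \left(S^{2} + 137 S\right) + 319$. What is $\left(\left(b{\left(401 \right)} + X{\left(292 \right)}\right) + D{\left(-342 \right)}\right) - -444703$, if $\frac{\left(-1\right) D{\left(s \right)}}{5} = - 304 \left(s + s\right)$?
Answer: $-308589$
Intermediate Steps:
$X{\left(S \right)} = 319 + S^{2} + 137 S$
$b{\left(T \right)} = T^{2}$
$D{\left(s \right)} = 3040 s$ ($D{\left(s \right)} = - 5 \left(- 304 \left(s + s\right)\right) = - 5 \left(- 304 \cdot 2 s\right) = - 5 \left(- 608 s\right) = 3040 s$)
$\left(\left(b{\left(401 \right)} + X{\left(292 \right)}\right) + D{\left(-342 \right)}\right) - -444703 = \left(\left(401^{2} + \left(319 + 292^{2} + 137 \cdot 292\right)\right) + 3040 \left(-342\right)\right) - -444703 = \left(\left(160801 + \left(319 + 85264 + 40004\right)\right) - 1039680\right) + 444703 = \left(\left(160801 + 125587\right) - 1039680\right) + 444703 = \left(286388 - 1039680\right) + 444703 = -753292 + 444703 = -308589$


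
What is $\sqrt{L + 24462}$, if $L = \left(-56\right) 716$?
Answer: $i \sqrt{15634} \approx 125.04 i$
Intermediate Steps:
$L = -40096$
$\sqrt{L + 24462} = \sqrt{-40096 + 24462} = \sqrt{-15634} = i \sqrt{15634}$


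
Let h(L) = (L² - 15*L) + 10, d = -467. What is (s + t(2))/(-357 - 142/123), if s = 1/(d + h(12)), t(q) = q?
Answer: -121155/21718129 ≈ -0.0055785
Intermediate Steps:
h(L) = 10 + L² - 15*L
s = -1/493 (s = 1/(-467 + (10 + 12² - 15*12)) = 1/(-467 + (10 + 144 - 180)) = 1/(-467 - 26) = 1/(-493) = -1/493 ≈ -0.0020284)
(s + t(2))/(-357 - 142/123) = (-1/493 + 2)/(-357 - 142/123) = 985/(493*(-357 - 142*1/123)) = 985/(493*(-357 - 142/123)) = 985/(493*(-44053/123)) = (985/493)*(-123/44053) = -121155/21718129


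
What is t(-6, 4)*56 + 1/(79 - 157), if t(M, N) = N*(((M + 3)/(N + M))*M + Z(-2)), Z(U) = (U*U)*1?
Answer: -87361/78 ≈ -1120.0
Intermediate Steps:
Z(U) = U² (Z(U) = U²*1 = U²)
t(M, N) = N*(4 + M*(3 + M)/(M + N)) (t(M, N) = N*(((M + 3)/(N + M))*M + (-2)²) = N*(((3 + M)/(M + N))*M + 4) = N*(M*(3 + M)/(M + N) + 4) = N*(4 + M*(3 + M)/(M + N)))
t(-6, 4)*56 + 1/(79 - 157) = (4*((-6)² + 4*4 + 7*(-6))/(-6 + 4))*56 + 1/(79 - 157) = (4*(36 + 16 - 42)/(-2))*56 + 1/(-78) = (4*(-½)*10)*56 - 1/78 = -20*56 - 1/78 = -1120 - 1/78 = -87361/78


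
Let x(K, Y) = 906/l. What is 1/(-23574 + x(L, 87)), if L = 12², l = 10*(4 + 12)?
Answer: -80/1885467 ≈ -4.2430e-5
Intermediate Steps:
l = 160 (l = 10*16 = 160)
L = 144
x(K, Y) = 453/80 (x(K, Y) = 906/160 = 906*(1/160) = 453/80)
1/(-23574 + x(L, 87)) = 1/(-23574 + 453/80) = 1/(-1885467/80) = -80/1885467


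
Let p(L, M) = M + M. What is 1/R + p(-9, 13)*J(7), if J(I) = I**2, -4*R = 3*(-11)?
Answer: 42046/33 ≈ 1274.1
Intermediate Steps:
R = 33/4 (R = -3*(-11)/4 = -1/4*(-33) = 33/4 ≈ 8.2500)
p(L, M) = 2*M
1/R + p(-9, 13)*J(7) = 1/(33/4) + (2*13)*7**2 = 4/33 + 26*49 = 4/33 + 1274 = 42046/33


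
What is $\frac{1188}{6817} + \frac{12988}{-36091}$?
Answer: $- \frac{2686064}{14472491} \approx -0.1856$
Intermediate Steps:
$\frac{1188}{6817} + \frac{12988}{-36091} = 1188 \cdot \frac{1}{6817} + 12988 \left(- \frac{1}{36091}\right) = \frac{1188}{6817} - \frac{764}{2123} = - \frac{2686064}{14472491}$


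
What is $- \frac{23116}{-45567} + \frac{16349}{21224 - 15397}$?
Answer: $\frac{879671815}{265518909} \approx 3.313$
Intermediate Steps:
$- \frac{23116}{-45567} + \frac{16349}{21224 - 15397} = \left(-23116\right) \left(- \frac{1}{45567}\right) + \frac{16349}{5827} = \frac{23116}{45567} + 16349 \cdot \frac{1}{5827} = \frac{23116}{45567} + \frac{16349}{5827} = \frac{879671815}{265518909}$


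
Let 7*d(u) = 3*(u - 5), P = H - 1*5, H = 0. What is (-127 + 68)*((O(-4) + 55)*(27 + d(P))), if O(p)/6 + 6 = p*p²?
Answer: 3424065/7 ≈ 4.8915e+5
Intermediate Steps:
O(p) = -36 + 6*p³ (O(p) = -36 + 6*(p*p²) = -36 + 6*p³)
P = -5 (P = 0 - 1*5 = 0 - 5 = -5)
d(u) = -15/7 + 3*u/7 (d(u) = (3*(u - 5))/7 = (3*(-5 + u))/7 = (-15 + 3*u)/7 = -15/7 + 3*u/7)
(-127 + 68)*((O(-4) + 55)*(27 + d(P))) = (-127 + 68)*(((-36 + 6*(-4)³) + 55)*(27 + (-15/7 + (3/7)*(-5)))) = -59*((-36 + 6*(-64)) + 55)*(27 + (-15/7 - 15/7)) = -59*((-36 - 384) + 55)*(27 - 30/7) = -59*(-420 + 55)*159/7 = -(-21535)*159/7 = -59*(-58035/7) = 3424065/7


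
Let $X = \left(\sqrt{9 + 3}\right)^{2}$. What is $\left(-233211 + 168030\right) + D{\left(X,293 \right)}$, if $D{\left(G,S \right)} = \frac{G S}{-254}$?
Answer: $- \frac{8279745}{127} \approx -65195.0$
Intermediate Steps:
$X = 12$ ($X = \left(\sqrt{12}\right)^{2} = \left(2 \sqrt{3}\right)^{2} = 12$)
$D{\left(G,S \right)} = - \frac{G S}{254}$ ($D{\left(G,S \right)} = G S \left(- \frac{1}{254}\right) = - \frac{G S}{254}$)
$\left(-233211 + 168030\right) + D{\left(X,293 \right)} = \left(-233211 + 168030\right) - \frac{6}{127} \cdot 293 = -65181 - \frac{1758}{127} = - \frac{8279745}{127}$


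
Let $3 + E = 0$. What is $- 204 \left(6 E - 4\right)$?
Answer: $4488$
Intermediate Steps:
$E = -3$ ($E = -3 + 0 = -3$)
$- 204 \left(6 E - 4\right) = - 204 \left(6 \left(-3\right) - 4\right) = - 204 \left(-18 - 4\right) = \left(-204\right) \left(-22\right) = 4488$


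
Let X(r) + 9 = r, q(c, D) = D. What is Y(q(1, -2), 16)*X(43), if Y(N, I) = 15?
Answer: 510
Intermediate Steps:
X(r) = -9 + r
Y(q(1, -2), 16)*X(43) = 15*(-9 + 43) = 15*34 = 510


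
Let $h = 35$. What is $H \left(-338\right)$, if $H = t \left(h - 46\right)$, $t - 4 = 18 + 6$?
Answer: $104104$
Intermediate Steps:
$t = 28$ ($t = 4 + \left(18 + 6\right) = 4 + 24 = 28$)
$H = -308$ ($H = 28 \left(35 - 46\right) = 28 \left(-11\right) = -308$)
$H \left(-338\right) = \left(-308\right) \left(-338\right) = 104104$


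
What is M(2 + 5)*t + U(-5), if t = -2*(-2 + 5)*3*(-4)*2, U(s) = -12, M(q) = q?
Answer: 996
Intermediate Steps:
t = 144 (t = -2*3*3*(-4)*2 = -18*(-4)*2 = -2*(-36)*2 = 72*2 = 144)
M(2 + 5)*t + U(-5) = (2 + 5)*144 - 12 = 7*144 - 12 = 1008 - 12 = 996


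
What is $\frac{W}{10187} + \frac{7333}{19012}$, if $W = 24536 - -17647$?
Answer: $\frac{876684467}{193675244} \approx 4.5266$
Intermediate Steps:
$W = 42183$ ($W = 24536 + 17647 = 42183$)
$\frac{W}{10187} + \frac{7333}{19012} = \frac{42183}{10187} + \frac{7333}{19012} = \frac{876684467}{193675244}$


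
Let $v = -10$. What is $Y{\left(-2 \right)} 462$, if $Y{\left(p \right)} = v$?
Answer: $-4620$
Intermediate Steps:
$Y{\left(p \right)} = -10$
$Y{\left(-2 \right)} 462 = \left(-10\right) 462 = -4620$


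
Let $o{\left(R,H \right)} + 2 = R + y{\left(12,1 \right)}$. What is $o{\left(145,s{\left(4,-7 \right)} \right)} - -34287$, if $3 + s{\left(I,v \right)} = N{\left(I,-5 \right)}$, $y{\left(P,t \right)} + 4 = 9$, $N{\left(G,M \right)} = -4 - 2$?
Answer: $34435$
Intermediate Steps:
$N{\left(G,M \right)} = -6$ ($N{\left(G,M \right)} = -4 - 2 = -6$)
$y{\left(P,t \right)} = 5$ ($y{\left(P,t \right)} = -4 + 9 = 5$)
$s{\left(I,v \right)} = -9$ ($s{\left(I,v \right)} = -3 - 6 = -9$)
$o{\left(R,H \right)} = 3 + R$ ($o{\left(R,H \right)} = -2 + \left(R + 5\right) = -2 + \left(5 + R\right) = 3 + R$)
$o{\left(145,s{\left(4,-7 \right)} \right)} - -34287 = \left(3 + 145\right) - -34287 = 148 + 34287 = 34435$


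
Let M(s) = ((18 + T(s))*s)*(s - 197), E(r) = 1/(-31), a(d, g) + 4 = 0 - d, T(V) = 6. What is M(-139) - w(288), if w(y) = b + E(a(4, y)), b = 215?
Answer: 34741112/31 ≈ 1.1207e+6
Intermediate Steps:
a(d, g) = -4 - d (a(d, g) = -4 + (0 - d) = -4 - d)
E(r) = -1/31
w(y) = 6664/31 (w(y) = 215 - 1/31 = 6664/31)
M(s) = 24*s*(-197 + s) (M(s) = ((18 + 6)*s)*(s - 197) = (24*s)*(-197 + s) = 24*s*(-197 + s))
M(-139) - w(288) = 24*(-139)*(-197 - 139) - 1*6664/31 = 24*(-139)*(-336) - 6664/31 = 1120896 - 6664/31 = 34741112/31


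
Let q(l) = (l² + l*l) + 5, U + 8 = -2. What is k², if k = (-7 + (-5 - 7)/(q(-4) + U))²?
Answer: 20151121/6561 ≈ 3071.3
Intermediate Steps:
U = -10 (U = -8 - 2 = -10)
q(l) = 5 + 2*l² (q(l) = (l² + l²) + 5 = 2*l² + 5 = 5 + 2*l²)
k = 4489/81 (k = (-7 + (-5 - 7)/((5 + 2*(-4)²) - 10))² = (-7 - 12/((5 + 2*16) - 10))² = (-7 - 12/((5 + 32) - 10))² = (-7 - 12/(37 - 10))² = (-7 - 12/27)² = (-7 - 12*1/27)² = (-7 - 4/9)² = (-67/9)² = 4489/81 ≈ 55.420)
k² = (4489/81)² = 20151121/6561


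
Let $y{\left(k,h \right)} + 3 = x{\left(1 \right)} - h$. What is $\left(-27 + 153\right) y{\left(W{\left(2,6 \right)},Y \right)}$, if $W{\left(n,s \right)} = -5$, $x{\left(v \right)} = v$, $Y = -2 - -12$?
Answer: $-1512$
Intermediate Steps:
$Y = 10$ ($Y = -2 + 12 = 10$)
$y{\left(k,h \right)} = -2 - h$ ($y{\left(k,h \right)} = -3 - \left(-1 + h\right) = -2 - h$)
$\left(-27 + 153\right) y{\left(W{\left(2,6 \right)},Y \right)} = \left(-27 + 153\right) \left(-2 - 10\right) = 126 \left(-2 - 10\right) = 126 \left(-12\right) = -1512$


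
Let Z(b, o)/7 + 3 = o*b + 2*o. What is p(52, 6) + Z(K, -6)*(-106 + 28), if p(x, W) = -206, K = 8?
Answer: 34192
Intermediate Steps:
Z(b, o) = -21 + 14*o + 7*b*o (Z(b, o) = -21 + 7*(o*b + 2*o) = -21 + 7*(b*o + 2*o) = -21 + 7*(2*o + b*o) = -21 + (14*o + 7*b*o) = -21 + 14*o + 7*b*o)
p(52, 6) + Z(K, -6)*(-106 + 28) = -206 + (-21 + 14*(-6) + 7*8*(-6))*(-106 + 28) = -206 + (-21 - 84 - 336)*(-78) = -206 - 441*(-78) = -206 + 34398 = 34192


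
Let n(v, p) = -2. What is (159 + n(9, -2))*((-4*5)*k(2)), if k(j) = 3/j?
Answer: -4710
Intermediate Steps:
(159 + n(9, -2))*((-4*5)*k(2)) = (159 - 2)*((-4*5)*(3/2)) = 157*(-60/2) = 157*(-20*3/2) = 157*(-30) = -4710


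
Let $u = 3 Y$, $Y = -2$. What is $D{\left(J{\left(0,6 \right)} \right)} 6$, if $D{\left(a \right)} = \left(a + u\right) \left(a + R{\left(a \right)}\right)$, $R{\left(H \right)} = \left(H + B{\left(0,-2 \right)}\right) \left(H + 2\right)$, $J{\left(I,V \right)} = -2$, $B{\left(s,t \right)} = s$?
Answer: $96$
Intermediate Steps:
$u = -6$ ($u = 3 \left(-2\right) = -6$)
$R{\left(H \right)} = H \left(2 + H\right)$ ($R{\left(H \right)} = \left(H + 0\right) \left(H + 2\right) = H \left(2 + H\right)$)
$D{\left(a \right)} = \left(-6 + a\right) \left(a + a \left(2 + a\right)\right)$ ($D{\left(a \right)} = \left(a - 6\right) \left(a + a \left(2 + a\right)\right) = \left(-6 + a\right) \left(a + a \left(2 + a\right)\right)$)
$D{\left(J{\left(0,6 \right)} \right)} 6 = - 2 \left(-18 + \left(-2\right)^{2} - -6\right) 6 = - 2 \left(-18 + 4 + 6\right) 6 = \left(-2\right) \left(-8\right) 6 = 16 \cdot 6 = 96$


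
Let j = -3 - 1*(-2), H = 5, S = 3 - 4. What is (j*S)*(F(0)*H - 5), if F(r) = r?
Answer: -5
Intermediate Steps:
S = -1
j = -1 (j = -3 + 2 = -1)
(j*S)*(F(0)*H - 5) = (-1*(-1))*(0*5 - 5) = 1*(0 - 5) = 1*(-5) = -5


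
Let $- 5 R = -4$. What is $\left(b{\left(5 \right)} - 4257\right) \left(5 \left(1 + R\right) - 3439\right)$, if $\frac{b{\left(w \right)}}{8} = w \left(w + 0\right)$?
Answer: $13915510$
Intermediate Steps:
$R = \frac{4}{5}$ ($R = \left(- \frac{1}{5}\right) \left(-4\right) = \frac{4}{5} \approx 0.8$)
$b{\left(w \right)} = 8 w^{2}$ ($b{\left(w \right)} = 8 w \left(w + 0\right) = 8 w w = 8 w^{2}$)
$\left(b{\left(5 \right)} - 4257\right) \left(5 \left(1 + R\right) - 3439\right) = \left(8 \cdot 5^{2} - 4257\right) \left(5 \left(1 + \frac{4}{5}\right) - 3439\right) = \left(8 \cdot 25 - 4257\right) \left(5 \cdot \frac{9}{5} - 3439\right) = \left(200 - 4257\right) \left(9 - 3439\right) = \left(-4057\right) \left(-3430\right) = 13915510$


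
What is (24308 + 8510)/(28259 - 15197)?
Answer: 16409/6531 ≈ 2.5125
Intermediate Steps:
(24308 + 8510)/(28259 - 15197) = 32818/13062 = 32818*(1/13062) = 16409/6531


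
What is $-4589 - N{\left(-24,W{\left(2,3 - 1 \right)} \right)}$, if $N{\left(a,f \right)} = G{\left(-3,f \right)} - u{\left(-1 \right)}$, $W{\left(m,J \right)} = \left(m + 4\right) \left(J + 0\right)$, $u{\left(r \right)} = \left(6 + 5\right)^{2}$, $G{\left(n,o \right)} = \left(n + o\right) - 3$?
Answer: $-4474$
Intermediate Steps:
$G{\left(n,o \right)} = -3 + n + o$
$u{\left(r \right)} = 121$ ($u{\left(r \right)} = 11^{2} = 121$)
$W{\left(m,J \right)} = J \left(4 + m\right)$ ($W{\left(m,J \right)} = \left(4 + m\right) J = J \left(4 + m\right)$)
$N{\left(a,f \right)} = -127 + f$ ($N{\left(a,f \right)} = \left(-3 - 3 + f\right) - 121 = \left(-6 + f\right) - 121 = -127 + f$)
$-4589 - N{\left(-24,W{\left(2,3 - 1 \right)} \right)} = -4589 - \left(-127 + \left(3 - 1\right) \left(4 + 2\right)\right) = -4589 - \left(-127 + \left(3 - 1\right) 6\right) = -4589 - \left(-127 + 2 \cdot 6\right) = -4589 - \left(-127 + 12\right) = -4589 - -115 = -4589 + 115 = -4474$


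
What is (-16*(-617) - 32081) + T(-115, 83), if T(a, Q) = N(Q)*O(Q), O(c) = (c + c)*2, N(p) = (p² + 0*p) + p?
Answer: 2292495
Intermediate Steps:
N(p) = p + p² (N(p) = (p² + 0) + p = p² + p = p + p²)
O(c) = 4*c (O(c) = (2*c)*2 = 4*c)
T(a, Q) = 4*Q²*(1 + Q) (T(a, Q) = (Q*(1 + Q))*(4*Q) = 4*Q²*(1 + Q))
(-16*(-617) - 32081) + T(-115, 83) = (-16*(-617) - 32081) + 4*83²*(1 + 83) = (9872 - 32081) + 4*6889*84 = -22209 + 2314704 = 2292495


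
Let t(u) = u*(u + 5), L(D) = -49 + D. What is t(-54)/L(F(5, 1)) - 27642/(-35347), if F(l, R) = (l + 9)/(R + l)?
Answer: -19765329/353470 ≈ -55.918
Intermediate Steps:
F(l, R) = (9 + l)/(R + l)
t(u) = u*(5 + u)
t(-54)/L(F(5, 1)) - 27642/(-35347) = (-54*(5 - 54))/(-49 + (9 + 5)/(1 + 5)) - 27642/(-35347) = (-54*(-49))/(-49 + 14/6) - 27642*(-1/35347) = 2646/(-49 + (1/6)*14) + 27642/35347 = 2646/(-49 + 7/3) + 27642/35347 = 2646/(-140/3) + 27642/35347 = 2646*(-3/140) + 27642/35347 = -567/10 + 27642/35347 = -19765329/353470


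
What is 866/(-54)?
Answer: -433/27 ≈ -16.037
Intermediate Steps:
866/(-54) = -1/54*866 = -433/27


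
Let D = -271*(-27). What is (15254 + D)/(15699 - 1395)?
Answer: 22571/14304 ≈ 1.5779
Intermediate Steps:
D = 7317
(15254 + D)/(15699 - 1395) = (15254 + 7317)/(15699 - 1395) = 22571/14304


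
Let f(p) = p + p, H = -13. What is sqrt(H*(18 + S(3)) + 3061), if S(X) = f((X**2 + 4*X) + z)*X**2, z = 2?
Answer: I*sqrt(2555) ≈ 50.547*I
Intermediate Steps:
f(p) = 2*p
S(X) = X**2*(4 + 2*X**2 + 8*X) (S(X) = (2*((X**2 + 4*X) + 2))*X**2 = (2*(2 + X**2 + 4*X))*X**2 = (4 + 2*X**2 + 8*X)*X**2 = X**2*(4 + 2*X**2 + 8*X))
sqrt(H*(18 + S(3)) + 3061) = sqrt(-13*(18 + 2*3**2*(2 + 3**2 + 4*3)) + 3061) = sqrt(-13*(18 + 2*9*(2 + 9 + 12)) + 3061) = sqrt(-13*(18 + 2*9*23) + 3061) = sqrt(-13*(18 + 414) + 3061) = sqrt(-13*432 + 3061) = sqrt(-5616 + 3061) = sqrt(-2555) = I*sqrt(2555)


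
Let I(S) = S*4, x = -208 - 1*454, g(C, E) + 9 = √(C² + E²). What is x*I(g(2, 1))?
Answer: 23832 - 2648*√5 ≈ 17911.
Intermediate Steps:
g(C, E) = -9 + √(C² + E²)
x = -662 (x = -208 - 454 = -662)
I(S) = 4*S
x*I(g(2, 1)) = -2648*(-9 + √(2² + 1²)) = -2648*(-9 + √(4 + 1)) = -2648*(-9 + √5) = -662*(-36 + 4*√5) = 23832 - 2648*√5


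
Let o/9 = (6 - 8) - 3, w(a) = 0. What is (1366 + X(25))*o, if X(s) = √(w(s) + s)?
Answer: -61695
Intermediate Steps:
X(s) = √s (X(s) = √(0 + s) = √s)
o = -45 (o = 9*((6 - 8) - 3) = 9*(-2 - 3) = 9*(-5) = -45)
(1366 + X(25))*o = (1366 + √25)*(-45) = (1366 + 5)*(-45) = 1371*(-45) = -61695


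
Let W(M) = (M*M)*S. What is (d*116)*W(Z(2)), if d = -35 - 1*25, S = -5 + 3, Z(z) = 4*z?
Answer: 890880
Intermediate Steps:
S = -2
W(M) = -2*M² (W(M) = (M*M)*(-2) = M²*(-2) = -2*M²)
d = -60 (d = -35 - 25 = -60)
(d*116)*W(Z(2)) = (-60*116)*(-2*(4*2)²) = -(-13920)*8² = -(-13920)*64 = -6960*(-128) = 890880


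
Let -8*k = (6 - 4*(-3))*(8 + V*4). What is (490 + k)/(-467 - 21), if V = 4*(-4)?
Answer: -77/61 ≈ -1.2623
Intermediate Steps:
V = -16
k = 126 (k = -(6 - 4*(-3))*(8 - 16*4)/8 = -(6 + 12)*(8 - 64)/8 = -9*(-56)/4 = -⅛*(-1008) = 126)
(490 + k)/(-467 - 21) = (490 + 126)/(-467 - 21) = 616/(-488) = 616*(-1/488) = -77/61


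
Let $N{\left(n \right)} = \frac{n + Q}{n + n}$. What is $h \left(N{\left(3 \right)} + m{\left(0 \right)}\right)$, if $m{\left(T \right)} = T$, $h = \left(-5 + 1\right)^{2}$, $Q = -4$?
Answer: $- \frac{8}{3} \approx -2.6667$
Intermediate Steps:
$h = 16$ ($h = \left(-4\right)^{2} = 16$)
$N{\left(n \right)} = \frac{-4 + n}{2 n}$ ($N{\left(n \right)} = \frac{n - 4}{n + n} = \frac{-4 + n}{2 n}$)
$h \left(N{\left(3 \right)} + m{\left(0 \right)}\right) = 16 \left(\frac{-4 + 3}{2 \cdot 3} + 0\right) = 16 \left(\frac{1}{2} \cdot \frac{1}{3} \left(-1\right) + 0\right) = 16 \left(- \frac{1}{6} + 0\right) = 16 \left(- \frac{1}{6}\right) = - \frac{8}{3}$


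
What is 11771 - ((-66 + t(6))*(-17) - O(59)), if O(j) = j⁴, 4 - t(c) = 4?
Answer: 12128010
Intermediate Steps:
t(c) = 0 (t(c) = 4 - 1*4 = 4 - 4 = 0)
11771 - ((-66 + t(6))*(-17) - O(59)) = 11771 - ((-66 + 0)*(-17) - 1*59⁴) = 11771 - (-66*(-17) - 1*12117361) = 11771 - (1122 - 12117361) = 11771 - 1*(-12116239) = 11771 + 12116239 = 12128010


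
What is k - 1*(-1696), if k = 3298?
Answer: 4994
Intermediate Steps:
k - 1*(-1696) = 3298 - 1*(-1696) = 3298 + 1696 = 4994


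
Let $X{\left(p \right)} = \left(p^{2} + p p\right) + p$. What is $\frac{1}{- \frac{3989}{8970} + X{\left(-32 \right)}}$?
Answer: $\frac{8970}{18079531} \approx 0.00049614$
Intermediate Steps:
$X{\left(p \right)} = p + 2 p^{2}$ ($X{\left(p \right)} = \left(p^{2} + p^{2}\right) + p = 2 p^{2} + p = p + 2 p^{2}$)
$\frac{1}{- \frac{3989}{8970} + X{\left(-32 \right)}} = \frac{1}{- \frac{3989}{8970} - 32 \left(1 + 2 \left(-32\right)\right)} = \frac{1}{\left(-3989\right) \frac{1}{8970} - 32 \left(1 - 64\right)} = \frac{1}{- \frac{3989}{8970} - -2016} = \frac{1}{- \frac{3989}{8970} + 2016} = \frac{1}{\frac{18079531}{8970}} = \frac{8970}{18079531}$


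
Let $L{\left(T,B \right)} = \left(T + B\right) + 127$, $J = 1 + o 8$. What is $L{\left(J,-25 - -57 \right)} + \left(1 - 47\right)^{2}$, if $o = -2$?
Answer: $2260$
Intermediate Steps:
$J = -15$ ($J = 1 - 16 = -15$)
$L{\left(T,B \right)} = 127 + B + T$ ($L{\left(T,B \right)} = \left(B + T\right) + 127 = 127 + B + T$)
$L{\left(J,-25 - -57 \right)} + \left(1 - 47\right)^{2} = \left(127 - -32 - 15\right) + \left(1 - 47\right)^{2} = \left(127 + \left(-25 + 57\right) - 15\right) + \left(-46\right)^{2} = \left(127 + 32 - 15\right) + 2116 = 144 + 2116 = 2260$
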